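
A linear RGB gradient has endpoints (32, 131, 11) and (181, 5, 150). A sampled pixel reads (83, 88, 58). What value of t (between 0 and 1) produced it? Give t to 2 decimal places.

0.34

Invert the lerp on the R channel (largest span, 149): t = (83 − 32) / (181 − 32) = 51/149 = 0.34228.
Check on G: (88 − 131)/(5 − 131) = 0.3413 ✓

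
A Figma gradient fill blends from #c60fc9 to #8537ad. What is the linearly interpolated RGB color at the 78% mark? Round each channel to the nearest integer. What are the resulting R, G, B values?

(147, 46, 179)

#c60fc9 → (198, 15, 201); #8537ad → (133, 55, 173).
78% corresponds to t = 0.78.
R = 198 + 0.78 × (133 − 198) = 198 + 0.78 × -65 = 147.3 → 147
G = 15 + 0.78 × (55 − 15) = 15 + 0.78 × 40 = 46.2 → 46
B = 201 + 0.78 × (173 − 201) = 201 + 0.78 × -28 = 179.16 → 179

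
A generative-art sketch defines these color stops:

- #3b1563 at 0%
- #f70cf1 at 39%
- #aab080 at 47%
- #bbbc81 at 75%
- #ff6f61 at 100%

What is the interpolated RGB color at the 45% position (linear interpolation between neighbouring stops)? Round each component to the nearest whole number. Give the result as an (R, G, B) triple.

(189, 135, 156)

45% lies between the 39% and 47% stops, so the local fraction is t = (45 − 39)/(47 − 39) = 6/8 ≈ 0.75.
#f70cf1 → (247, 12, 241); #aab080 → (170, 176, 128).
R = 247 + 0.75 × (170 − 247) = 189.25 → 189
G = 12 + 0.75 × (176 − 12) = 135 → 135
B = 241 + 0.75 × (128 − 241) = 156.25 → 156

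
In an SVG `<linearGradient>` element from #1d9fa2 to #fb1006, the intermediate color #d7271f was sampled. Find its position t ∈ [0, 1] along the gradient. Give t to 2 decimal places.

Invert the lerp on the R channel (largest span, 222): t = (215 − 29) / (251 − 29) = 186/222 = 0.83784.
Check on G: (39 − 159)/(16 − 159) = 0.8392 ✓

0.84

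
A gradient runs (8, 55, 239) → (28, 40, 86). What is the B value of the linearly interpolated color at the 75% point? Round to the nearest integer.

124

B = 239 + 0.75 × (86 − 239) = 124.25 → 124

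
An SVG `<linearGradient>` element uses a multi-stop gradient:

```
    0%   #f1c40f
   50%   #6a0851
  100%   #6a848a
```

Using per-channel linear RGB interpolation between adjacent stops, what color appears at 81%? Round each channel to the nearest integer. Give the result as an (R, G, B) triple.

81% lies between the 50% and 100% stops, so the local fraction is t = (81 − 50)/(100 − 50) = 31/50 ≈ 0.62.
#6a0851 → (106, 8, 81); #6a848a → (106, 132, 138).
R = 106 + 0.62 × (106 − 106) = 106 → 106
G = 8 + 0.62 × (132 − 8) = 84.88 → 85
B = 81 + 0.62 × (138 − 81) = 116.34 → 116

(106, 85, 116)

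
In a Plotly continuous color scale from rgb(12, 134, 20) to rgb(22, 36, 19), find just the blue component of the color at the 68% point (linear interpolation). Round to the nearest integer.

19

B = 20 + 0.68 × (19 − 20) = 19.32 → 19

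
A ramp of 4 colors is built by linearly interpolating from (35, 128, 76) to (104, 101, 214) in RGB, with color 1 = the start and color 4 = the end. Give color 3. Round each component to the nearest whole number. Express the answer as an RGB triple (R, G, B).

With 4 swatches and endpoints inclusive, swatch 3 sits at t = (3 − 1)/(4 − 1) = 2/3 ≈ 0.6667.
R = 35 + 0.6667 × (104 − 35) = 81.002 → 81
G = 128 + 0.6667 × (101 − 128) = 109.999 → 110
B = 76 + 0.6667 × (214 − 76) = 168.005 → 168

(81, 110, 168)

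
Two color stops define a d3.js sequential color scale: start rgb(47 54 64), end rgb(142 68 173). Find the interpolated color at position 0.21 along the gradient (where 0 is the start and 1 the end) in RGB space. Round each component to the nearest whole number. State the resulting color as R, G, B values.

R = 47 + 0.21 × (142 − 47) = 47 + 0.21 × 95 = 66.95 → 67
G = 54 + 0.21 × (68 − 54) = 54 + 0.21 × 14 = 56.94 → 57
B = 64 + 0.21 × (173 − 64) = 64 + 0.21 × 109 = 86.89 → 87
So the blended color is (67, 57, 87), about #433957.

(67, 57, 87)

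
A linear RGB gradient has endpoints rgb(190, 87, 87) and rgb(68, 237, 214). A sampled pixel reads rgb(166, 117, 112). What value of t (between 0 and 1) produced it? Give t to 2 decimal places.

Invert the lerp on the G channel (largest span, 150): t = (117 − 87) / (237 − 87) = 30/150 = 0.2.
Check on R: (166 − 190)/(68 − 190) = 0.1967 ✓

0.20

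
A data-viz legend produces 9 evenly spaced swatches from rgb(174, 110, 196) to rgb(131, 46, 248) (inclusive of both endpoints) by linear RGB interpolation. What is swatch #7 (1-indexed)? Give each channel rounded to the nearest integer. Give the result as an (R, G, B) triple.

(142, 62, 235)

With 9 swatches and endpoints inclusive, swatch 7 sits at t = (7 − 1)/(9 − 1) = 6/8 ≈ 0.75.
R = 174 + 0.75 × (131 − 174) = 141.75 → 142
G = 110 + 0.75 × (46 − 110) = 62 → 62
B = 196 + 0.75 × (248 − 196) = 235 → 235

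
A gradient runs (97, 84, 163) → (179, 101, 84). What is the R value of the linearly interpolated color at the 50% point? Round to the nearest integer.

R = 97 + 0.5 × (179 − 97) = 138 → 138

138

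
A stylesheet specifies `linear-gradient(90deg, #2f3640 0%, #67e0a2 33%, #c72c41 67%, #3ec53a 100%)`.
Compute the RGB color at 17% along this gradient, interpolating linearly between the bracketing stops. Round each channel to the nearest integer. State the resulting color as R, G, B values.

17% lies between the 0% and 33% stops, so the local fraction is t = (17 − 0)/(33 − 0) = 17/33 ≈ 0.5152.
#2f3640 → (47, 54, 64); #67e0a2 → (103, 224, 162).
R = 47 + 0.5152 × (103 − 47) = 75.851 → 76
G = 54 + 0.5152 × (224 − 54) = 141.584 → 142
B = 64 + 0.5152 × (162 − 64) = 114.49 → 114

(76, 142, 114)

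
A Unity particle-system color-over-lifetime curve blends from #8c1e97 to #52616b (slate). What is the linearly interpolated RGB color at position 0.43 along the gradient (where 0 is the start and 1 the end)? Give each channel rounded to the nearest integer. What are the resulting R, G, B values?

#8c1e97 → (140, 30, 151); #52616b → (82, 97, 107).
R = 140 + 0.43 × (82 − 140) = 140 + 0.43 × -58 = 115.06 → 115
G = 30 + 0.43 × (97 − 30) = 30 + 0.43 × 67 = 58.81 → 59
B = 151 + 0.43 × (107 − 151) = 151 + 0.43 × -44 = 132.08 → 132
So the blended color is (115, 59, 132), about #733b84.

(115, 59, 132)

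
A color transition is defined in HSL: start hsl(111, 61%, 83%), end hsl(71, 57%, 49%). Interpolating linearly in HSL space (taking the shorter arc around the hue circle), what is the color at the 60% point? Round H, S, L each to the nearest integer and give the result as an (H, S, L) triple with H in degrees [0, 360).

(87, 59, 63)

Hue arc: Δh = 71 − 111 = -40° (|Δh| ≤ 180, already the shorter path).
H = 111 + 0.6 × (-40) = 87 → 87°
S = 61 + 0.6 × (57 − 61) = 58.6 → 59%
L = 83 + 0.6 × (49 − 83) = 62.6 → 63%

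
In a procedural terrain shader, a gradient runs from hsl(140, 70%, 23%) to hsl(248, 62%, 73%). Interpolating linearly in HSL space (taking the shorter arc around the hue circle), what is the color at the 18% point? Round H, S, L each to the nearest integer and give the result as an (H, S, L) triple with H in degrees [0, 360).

(159, 69, 32)

Hue arc: Δh = 248 − 140 = 108° (|Δh| ≤ 180, already the shorter path).
H = 140 + 0.18 × (108) = 159.44 → 159°
S = 70 + 0.18 × (62 − 70) = 68.56 → 69%
L = 23 + 0.18 × (73 − 23) = 32 → 32%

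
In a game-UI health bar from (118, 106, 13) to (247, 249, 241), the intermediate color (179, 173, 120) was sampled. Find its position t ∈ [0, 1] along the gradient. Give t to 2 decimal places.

0.47

Invert the lerp on the B channel (largest span, 228): t = (120 − 13) / (241 − 13) = 107/228 = 0.4693.
Check on R: (179 − 118)/(247 − 118) = 0.4729 ✓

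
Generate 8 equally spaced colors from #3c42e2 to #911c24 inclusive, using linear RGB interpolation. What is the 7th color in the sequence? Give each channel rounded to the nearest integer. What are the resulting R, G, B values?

(133, 33, 63)

With 8 swatches and endpoints inclusive, swatch 7 sits at t = (7 − 1)/(8 − 1) = 6/7 ≈ 0.8571.
#3c42e2 → (60, 66, 226); #911c24 → (145, 28, 36).
R = 60 + 0.8571 × (145 − 60) = 132.853 → 133
G = 66 + 0.8571 × (28 − 66) = 33.43 → 33
B = 226 + 0.8571 × (36 − 226) = 63.151 → 63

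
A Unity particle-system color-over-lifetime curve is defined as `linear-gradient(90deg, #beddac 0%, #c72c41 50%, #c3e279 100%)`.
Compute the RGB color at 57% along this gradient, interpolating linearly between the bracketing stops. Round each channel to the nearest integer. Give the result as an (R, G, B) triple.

57% lies between the 50% and 100% stops, so the local fraction is t = (57 − 50)/(100 − 50) = 7/50 ≈ 0.14.
#c72c41 → (199, 44, 65); #c3e279 → (195, 226, 121).
R = 199 + 0.14 × (195 − 199) = 198.44 → 198
G = 44 + 0.14 × (226 − 44) = 69.48 → 69
B = 65 + 0.14 × (121 − 65) = 72.84 → 73

(198, 69, 73)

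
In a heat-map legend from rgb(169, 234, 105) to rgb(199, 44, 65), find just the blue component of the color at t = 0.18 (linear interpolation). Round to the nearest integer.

B = 105 + 0.18 × (65 − 105) = 97.8 → 98

98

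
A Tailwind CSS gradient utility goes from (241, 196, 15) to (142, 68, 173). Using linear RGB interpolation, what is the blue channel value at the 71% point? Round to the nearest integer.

B = 15 + 0.71 × (173 − 15) = 127.18 → 127

127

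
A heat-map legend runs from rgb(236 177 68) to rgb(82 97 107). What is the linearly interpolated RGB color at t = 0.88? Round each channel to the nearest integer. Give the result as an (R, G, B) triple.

R = 236 + 0.88 × (82 − 236) = 236 + 0.88 × -154 = 100.48 → 100
G = 177 + 0.88 × (97 − 177) = 177 + 0.88 × -80 = 106.6 → 107
B = 68 + 0.88 × (107 − 68) = 68 + 0.88 × 39 = 102.32 → 102

(100, 107, 102)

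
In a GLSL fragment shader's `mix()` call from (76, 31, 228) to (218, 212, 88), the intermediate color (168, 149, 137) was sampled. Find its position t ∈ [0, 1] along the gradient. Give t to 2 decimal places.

Invert the lerp on the G channel (largest span, 181): t = (149 − 31) / (212 − 31) = 118/181 = 0.65193.
Check on R: (168 − 76)/(218 − 76) = 0.6479 ✓

0.65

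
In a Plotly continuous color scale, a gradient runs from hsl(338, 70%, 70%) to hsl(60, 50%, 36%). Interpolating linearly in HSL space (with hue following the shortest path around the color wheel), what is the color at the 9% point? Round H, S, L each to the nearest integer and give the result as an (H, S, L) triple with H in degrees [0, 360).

(345, 68, 67)

Hue: 60 − 338 = -278°, but |-278| > 180 so the shorter arc goes the other way: Δh = -278 + 360 = 82°.
H = 338 + 0.09 × (82) = 345.38 → 345°
S = 70 + 0.09 × (50 − 70) = 68.2 → 68%
L = 70 + 0.09 × (36 − 70) = 66.94 → 67%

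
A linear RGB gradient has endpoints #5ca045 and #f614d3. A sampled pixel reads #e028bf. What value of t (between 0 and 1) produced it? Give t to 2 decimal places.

0.86

Invert the lerp on the R channel (largest span, 154): t = (224 − 92) / (246 − 92) = 132/154 = 0.85714.
Check on G: (40 − 160)/(20 − 160) = 0.8571 ✓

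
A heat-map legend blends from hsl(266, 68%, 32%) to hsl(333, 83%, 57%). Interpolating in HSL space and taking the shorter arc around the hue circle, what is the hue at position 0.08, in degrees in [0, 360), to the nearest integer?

271

Hue arc: Δh = 333 − 266 = 67° (|Δh| ≤ 180, already the shorter path).
H = 266 + 0.08 × (67) = 271.36 → 271°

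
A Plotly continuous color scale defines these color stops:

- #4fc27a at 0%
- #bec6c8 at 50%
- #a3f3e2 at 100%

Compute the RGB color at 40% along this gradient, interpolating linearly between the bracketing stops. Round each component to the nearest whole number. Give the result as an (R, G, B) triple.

40% lies between the 0% and 50% stops, so the local fraction is t = (40 − 0)/(50 − 0) = 40/50 ≈ 0.8.
#4fc27a → (79, 194, 122); #bec6c8 → (190, 198, 200).
R = 79 + 0.8 × (190 − 79) = 167.8 → 168
G = 194 + 0.8 × (198 − 194) = 197.2 → 197
B = 122 + 0.8 × (200 − 122) = 184.4 → 184

(168, 197, 184)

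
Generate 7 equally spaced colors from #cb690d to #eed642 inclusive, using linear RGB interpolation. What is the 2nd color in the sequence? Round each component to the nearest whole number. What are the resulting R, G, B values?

(209, 123, 22)

With 7 swatches and endpoints inclusive, swatch 2 sits at t = (2 − 1)/(7 − 1) = 1/6 ≈ 0.1667.
#cb690d → (203, 105, 13); #eed642 → (238, 214, 66).
R = 203 + 0.1667 × (238 − 203) = 208.834 → 209
G = 105 + 0.1667 × (214 − 105) = 123.17 → 123
B = 13 + 0.1667 × (66 − 13) = 21.835 → 22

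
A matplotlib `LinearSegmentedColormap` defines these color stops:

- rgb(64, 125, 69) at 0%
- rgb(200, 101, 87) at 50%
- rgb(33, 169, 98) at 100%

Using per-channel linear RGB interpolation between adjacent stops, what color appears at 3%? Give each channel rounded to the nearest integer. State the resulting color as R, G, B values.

(72, 124, 70)

3% lies between the 0% and 50% stops, so the local fraction is t = (3 − 0)/(50 − 0) = 3/50 ≈ 0.06.
R = 64 + 0.06 × (200 − 64) = 72.16 → 72
G = 125 + 0.06 × (101 − 125) = 123.56 → 124
B = 69 + 0.06 × (87 − 69) = 70.08 → 70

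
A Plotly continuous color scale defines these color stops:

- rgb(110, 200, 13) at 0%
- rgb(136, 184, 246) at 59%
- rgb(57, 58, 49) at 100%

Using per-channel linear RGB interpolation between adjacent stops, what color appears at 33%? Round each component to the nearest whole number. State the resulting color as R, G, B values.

(125, 191, 143)

33% lies between the 0% and 59% stops, so the local fraction is t = (33 − 0)/(59 − 0) = 33/59 ≈ 0.5593.
R = 110 + 0.5593 × (136 − 110) = 124.542 → 125
G = 200 + 0.5593 × (184 − 200) = 191.051 → 191
B = 13 + 0.5593 × (246 − 13) = 143.317 → 143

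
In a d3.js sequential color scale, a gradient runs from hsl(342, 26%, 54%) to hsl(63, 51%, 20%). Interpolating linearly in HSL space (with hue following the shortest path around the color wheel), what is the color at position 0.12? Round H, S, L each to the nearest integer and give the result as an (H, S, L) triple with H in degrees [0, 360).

(352, 29, 50)

Hue: 63 − 342 = -279°, but |-279| > 180 so the shorter arc goes the other way: Δh = -279 + 360 = 81°.
H = 342 + 0.12 × (81) = 351.72 → 352°
S = 26 + 0.12 × (51 − 26) = 29 → 29%
L = 54 + 0.12 × (20 − 54) = 49.92 → 50%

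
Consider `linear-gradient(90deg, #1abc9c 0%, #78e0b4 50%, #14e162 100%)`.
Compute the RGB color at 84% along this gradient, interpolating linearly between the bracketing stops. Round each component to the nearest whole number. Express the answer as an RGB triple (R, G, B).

(52, 225, 124)

84% lies between the 50% and 100% stops, so the local fraction is t = (84 − 50)/(100 − 50) = 34/50 ≈ 0.68.
#78e0b4 → (120, 224, 180); #14e162 → (20, 225, 98).
R = 120 + 0.68 × (20 − 120) = 52 → 52
G = 224 + 0.68 × (225 − 224) = 224.68 → 225
B = 180 + 0.68 × (98 − 180) = 124.24 → 124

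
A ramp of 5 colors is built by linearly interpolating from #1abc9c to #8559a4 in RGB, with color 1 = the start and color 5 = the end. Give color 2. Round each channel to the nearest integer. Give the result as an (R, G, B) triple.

(53, 163, 158)

With 5 swatches and endpoints inclusive, swatch 2 sits at t = (2 − 1)/(5 − 1) = 1/4 ≈ 0.25.
#1abc9c → (26, 188, 156); #8559a4 → (133, 89, 164).
R = 26 + 0.25 × (133 − 26) = 52.75 → 53
G = 188 + 0.25 × (89 − 188) = 163.25 → 163
B = 156 + 0.25 × (164 − 156) = 158 → 158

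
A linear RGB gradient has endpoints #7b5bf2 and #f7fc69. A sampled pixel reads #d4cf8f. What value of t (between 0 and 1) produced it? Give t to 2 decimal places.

Invert the lerp on the G channel (largest span, 161): t = (207 − 91) / (252 − 91) = 116/161 = 0.7205.
Check on R: (212 − 123)/(247 − 123) = 0.7177 ✓

0.72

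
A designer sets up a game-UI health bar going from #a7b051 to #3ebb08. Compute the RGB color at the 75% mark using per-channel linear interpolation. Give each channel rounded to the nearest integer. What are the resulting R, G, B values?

#a7b051 → (167, 176, 81); #3ebb08 → (62, 187, 8).
75% corresponds to t = 0.75.
R = 167 + 0.75 × (62 − 167) = 167 + 0.75 × -105 = 88.25 → 88
G = 176 + 0.75 × (187 − 176) = 176 + 0.75 × 11 = 184.25 → 184
B = 81 + 0.75 × (8 − 81) = 81 + 0.75 × -73 = 26.25 → 26

(88, 184, 26)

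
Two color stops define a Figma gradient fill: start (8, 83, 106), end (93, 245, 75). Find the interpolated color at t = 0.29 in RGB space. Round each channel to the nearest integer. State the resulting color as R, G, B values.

R = 8 + 0.29 × (93 − 8) = 8 + 0.29 × 85 = 32.65 → 33
G = 83 + 0.29 × (245 − 83) = 83 + 0.29 × 162 = 129.98 → 130
B = 106 + 0.29 × (75 − 106) = 106 + 0.29 × -31 = 97.01 → 97

(33, 130, 97)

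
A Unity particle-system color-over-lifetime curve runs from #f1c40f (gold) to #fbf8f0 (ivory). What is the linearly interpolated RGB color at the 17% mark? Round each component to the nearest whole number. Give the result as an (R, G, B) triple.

(243, 205, 53)

#f1c40f → (241, 196, 15); #fbf8f0 → (251, 248, 240).
17% corresponds to t = 0.17.
R = 241 + 0.17 × (251 − 241) = 241 + 0.17 × 10 = 242.7 → 243
G = 196 + 0.17 × (248 − 196) = 196 + 0.17 × 52 = 204.84 → 205
B = 15 + 0.17 × (240 − 15) = 15 + 0.17 × 225 = 53.25 → 53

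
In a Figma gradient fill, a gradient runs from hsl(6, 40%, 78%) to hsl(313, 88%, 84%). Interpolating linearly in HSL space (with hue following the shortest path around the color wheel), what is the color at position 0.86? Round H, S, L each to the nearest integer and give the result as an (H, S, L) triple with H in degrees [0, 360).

(320, 81, 83)

Hue: 313 − 6 = 307°, but |307| > 180 so the shorter arc goes the other way: Δh = 307 − 360 = -53°.
H = 6 + 0.86 × (-53) = -39.58 → -40 → -40 mod 360 = 320°
S = 40 + 0.86 × (88 − 40) = 81.28 → 81%
L = 78 + 0.86 × (84 − 78) = 83.16 → 83%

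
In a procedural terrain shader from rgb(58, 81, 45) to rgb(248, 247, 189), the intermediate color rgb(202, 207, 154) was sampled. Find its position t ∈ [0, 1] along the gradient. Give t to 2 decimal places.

0.76

Invert the lerp on the R channel (largest span, 190): t = (202 − 58) / (248 − 58) = 144/190 = 0.75789.
Check on G: (207 − 81)/(247 − 81) = 0.759 ✓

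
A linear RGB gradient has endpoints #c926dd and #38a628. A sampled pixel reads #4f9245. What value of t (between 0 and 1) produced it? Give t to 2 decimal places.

Invert the lerp on the B channel (largest span, 181): t = (69 − 221) / (40 − 221) = -152/-181 = 0.83978.
Check on R: (79 − 201)/(56 − 201) = 0.8414 ✓

0.84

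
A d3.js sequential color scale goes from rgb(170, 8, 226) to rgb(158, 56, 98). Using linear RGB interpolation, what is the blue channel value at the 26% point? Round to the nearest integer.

193

B = 226 + 0.26 × (98 − 226) = 192.72 → 193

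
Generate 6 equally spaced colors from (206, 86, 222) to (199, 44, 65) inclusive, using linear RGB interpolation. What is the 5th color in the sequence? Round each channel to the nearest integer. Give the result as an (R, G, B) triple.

With 6 swatches and endpoints inclusive, swatch 5 sits at t = (5 − 1)/(6 − 1) = 4/5 ≈ 0.8.
R = 206 + 0.8 × (199 − 206) = 200.4 → 200
G = 86 + 0.8 × (44 − 86) = 52.4 → 52
B = 222 + 0.8 × (65 − 222) = 96.4 → 96

(200, 52, 96)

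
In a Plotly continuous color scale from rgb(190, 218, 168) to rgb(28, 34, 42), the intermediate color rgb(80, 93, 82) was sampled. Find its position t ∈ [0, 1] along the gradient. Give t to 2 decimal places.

0.68

Invert the lerp on the G channel (largest span, 184): t = (93 − 218) / (34 − 218) = -125/-184 = 0.67935.
Check on R: (80 − 190)/(28 − 190) = 0.679 ✓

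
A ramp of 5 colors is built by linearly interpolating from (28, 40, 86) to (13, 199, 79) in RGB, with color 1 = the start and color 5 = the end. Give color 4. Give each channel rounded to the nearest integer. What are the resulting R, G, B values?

(17, 159, 81)

With 5 swatches and endpoints inclusive, swatch 4 sits at t = (4 − 1)/(5 − 1) = 3/4 ≈ 0.75.
R = 28 + 0.75 × (13 − 28) = 16.75 → 17
G = 40 + 0.75 × (199 − 40) = 159.25 → 159
B = 86 + 0.75 × (79 − 86) = 80.75 → 81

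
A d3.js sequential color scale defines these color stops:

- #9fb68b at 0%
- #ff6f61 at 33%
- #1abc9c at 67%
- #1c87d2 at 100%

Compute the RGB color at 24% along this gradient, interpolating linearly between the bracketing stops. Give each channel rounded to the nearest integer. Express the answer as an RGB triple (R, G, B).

(229, 130, 108)

24% lies between the 0% and 33% stops, so the local fraction is t = (24 − 0)/(33 − 0) = 24/33 ≈ 0.7273.
#9fb68b → (159, 182, 139); #ff6f61 → (255, 111, 97).
R = 159 + 0.7273 × (255 − 159) = 228.821 → 229
G = 182 + 0.7273 × (111 − 182) = 130.362 → 130
B = 139 + 0.7273 × (97 − 139) = 108.453 → 108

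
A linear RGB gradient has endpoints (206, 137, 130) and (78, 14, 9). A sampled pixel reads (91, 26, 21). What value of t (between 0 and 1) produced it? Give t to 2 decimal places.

Invert the lerp on the R channel (largest span, 128): t = (91 − 206) / (78 − 206) = -115/-128 = 0.89844.
Check on G: (26 − 137)/(14 − 137) = 0.9024 ✓

0.90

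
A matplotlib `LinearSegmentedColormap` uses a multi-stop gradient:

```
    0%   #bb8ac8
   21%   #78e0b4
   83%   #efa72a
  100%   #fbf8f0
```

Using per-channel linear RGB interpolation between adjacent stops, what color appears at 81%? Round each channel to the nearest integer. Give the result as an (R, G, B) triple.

81% lies between the 21% and 83% stops, so the local fraction is t = (81 − 21)/(83 − 21) = 60/62 ≈ 0.9677.
#78e0b4 → (120, 224, 180); #efa72a → (239, 167, 42).
R = 120 + 0.9677 × (239 − 120) = 235.156 → 235
G = 224 + 0.9677 × (167 − 224) = 168.841 → 169
B = 180 + 0.9677 × (42 − 180) = 46.457 → 46

(235, 169, 46)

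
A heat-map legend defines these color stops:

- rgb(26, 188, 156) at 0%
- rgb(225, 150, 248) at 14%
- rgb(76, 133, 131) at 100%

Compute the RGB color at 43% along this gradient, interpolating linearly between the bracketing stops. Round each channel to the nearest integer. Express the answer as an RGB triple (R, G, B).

43% lies between the 14% and 100% stops, so the local fraction is t = (43 − 14)/(100 − 14) = 29/86 ≈ 0.3372.
R = 225 + 0.3372 × (76 − 225) = 174.757 → 175
G = 150 + 0.3372 × (133 − 150) = 144.268 → 144
B = 248 + 0.3372 × (131 − 248) = 208.548 → 209

(175, 144, 209)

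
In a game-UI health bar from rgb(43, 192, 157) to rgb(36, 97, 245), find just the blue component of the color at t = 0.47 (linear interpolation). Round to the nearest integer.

B = 157 + 0.47 × (245 − 157) = 198.36 → 198

198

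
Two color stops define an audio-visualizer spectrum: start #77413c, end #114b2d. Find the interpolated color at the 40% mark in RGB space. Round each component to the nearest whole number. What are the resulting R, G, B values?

#77413c → (119, 65, 60); #114b2d → (17, 75, 45).
40% corresponds to t = 0.4.
R = 119 + 0.4 × (17 − 119) = 119 + 0.4 × -102 = 78.2 → 78
G = 65 + 0.4 × (75 − 65) = 65 + 0.4 × 10 = 69 → 69
B = 60 + 0.4 × (45 − 60) = 60 + 0.4 × -15 = 54 → 54

(78, 69, 54)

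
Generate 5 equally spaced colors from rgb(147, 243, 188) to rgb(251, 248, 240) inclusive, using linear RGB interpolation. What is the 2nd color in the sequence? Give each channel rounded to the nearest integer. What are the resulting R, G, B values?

(173, 244, 201)

With 5 swatches and endpoints inclusive, swatch 2 sits at t = (2 − 1)/(5 − 1) = 1/4 ≈ 0.25.
R = 147 + 0.25 × (251 − 147) = 173 → 173
G = 243 + 0.25 × (248 − 243) = 244.25 → 244
B = 188 + 0.25 × (240 − 188) = 201 → 201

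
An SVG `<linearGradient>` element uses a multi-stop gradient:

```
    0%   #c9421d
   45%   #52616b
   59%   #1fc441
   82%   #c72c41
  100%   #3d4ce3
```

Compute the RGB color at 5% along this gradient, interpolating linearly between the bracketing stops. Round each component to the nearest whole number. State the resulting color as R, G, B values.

5% lies between the 0% and 45% stops, so the local fraction is t = (5 − 0)/(45 − 0) = 5/45 ≈ 0.1111.
#c9421d → (201, 66, 29); #52616b → (82, 97, 107).
R = 201 + 0.1111 × (82 − 201) = 187.779 → 188
G = 66 + 0.1111 × (97 − 66) = 69.444 → 69
B = 29 + 0.1111 × (107 − 29) = 37.666 → 38

(188, 69, 38)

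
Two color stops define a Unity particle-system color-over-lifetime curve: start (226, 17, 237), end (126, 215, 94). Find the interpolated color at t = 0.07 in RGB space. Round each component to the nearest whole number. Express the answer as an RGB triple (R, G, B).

R = 226 + 0.07 × (126 − 226) = 226 + 0.07 × -100 = 219 → 219
G = 17 + 0.07 × (215 − 17) = 17 + 0.07 × 198 = 30.86 → 31
B = 237 + 0.07 × (94 − 237) = 237 + 0.07 × -143 = 226.99 → 227
So the blended color is (219, 31, 227), about #db1fe3.

(219, 31, 227)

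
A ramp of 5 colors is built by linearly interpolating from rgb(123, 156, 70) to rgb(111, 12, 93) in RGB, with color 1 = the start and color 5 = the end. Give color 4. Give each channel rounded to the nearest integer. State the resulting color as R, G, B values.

With 5 swatches and endpoints inclusive, swatch 4 sits at t = (4 − 1)/(5 − 1) = 3/4 ≈ 0.75.
R = 123 + 0.75 × (111 − 123) = 114 → 114
G = 156 + 0.75 × (12 − 156) = 48 → 48
B = 70 + 0.75 × (93 − 70) = 87.25 → 87

(114, 48, 87)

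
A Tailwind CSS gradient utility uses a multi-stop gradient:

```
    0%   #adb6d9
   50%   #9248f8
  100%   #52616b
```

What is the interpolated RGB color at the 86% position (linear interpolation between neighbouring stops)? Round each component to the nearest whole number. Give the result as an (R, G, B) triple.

86% lies between the 50% and 100% stops, so the local fraction is t = (86 − 50)/(100 − 50) = 36/50 ≈ 0.72.
#9248f8 → (146, 72, 248); #52616b → (82, 97, 107).
R = 146 + 0.72 × (82 − 146) = 99.92 → 100
G = 72 + 0.72 × (97 − 72) = 90 → 90
B = 248 + 0.72 × (107 − 248) = 146.48 → 146

(100, 90, 146)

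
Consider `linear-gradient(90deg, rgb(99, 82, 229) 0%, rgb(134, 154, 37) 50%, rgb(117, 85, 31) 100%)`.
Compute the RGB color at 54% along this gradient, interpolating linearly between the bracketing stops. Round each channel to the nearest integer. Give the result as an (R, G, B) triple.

54% lies between the 50% and 100% stops, so the local fraction is t = (54 − 50)/(100 − 50) = 4/50 ≈ 0.08.
R = 134 + 0.08 × (117 − 134) = 132.64 → 133
G = 154 + 0.08 × (85 − 154) = 148.48 → 148
B = 37 + 0.08 × (31 − 37) = 36.52 → 37

(133, 148, 37)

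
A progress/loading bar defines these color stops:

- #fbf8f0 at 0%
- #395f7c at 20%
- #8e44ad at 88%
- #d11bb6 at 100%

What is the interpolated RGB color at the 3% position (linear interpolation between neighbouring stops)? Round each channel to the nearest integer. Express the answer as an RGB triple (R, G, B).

3% lies between the 0% and 20% stops, so the local fraction is t = (3 − 0)/(20 − 0) = 3/20 ≈ 0.15.
#fbf8f0 → (251, 248, 240); #395f7c → (57, 95, 124).
R = 251 + 0.15 × (57 − 251) = 221.9 → 222
G = 248 + 0.15 × (95 − 248) = 225.05 → 225
B = 240 + 0.15 × (124 − 240) = 222.6 → 223

(222, 225, 223)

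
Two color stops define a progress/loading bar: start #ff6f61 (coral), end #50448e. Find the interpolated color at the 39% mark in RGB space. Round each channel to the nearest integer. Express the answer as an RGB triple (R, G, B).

#ff6f61 → (255, 111, 97); #50448e → (80, 68, 142).
39% corresponds to t = 0.39.
R = 255 + 0.39 × (80 − 255) = 255 + 0.39 × -175 = 186.75 → 187
G = 111 + 0.39 × (68 − 111) = 111 + 0.39 × -43 = 94.23 → 94
B = 97 + 0.39 × (142 − 97) = 97 + 0.39 × 45 = 114.55 → 115

(187, 94, 115)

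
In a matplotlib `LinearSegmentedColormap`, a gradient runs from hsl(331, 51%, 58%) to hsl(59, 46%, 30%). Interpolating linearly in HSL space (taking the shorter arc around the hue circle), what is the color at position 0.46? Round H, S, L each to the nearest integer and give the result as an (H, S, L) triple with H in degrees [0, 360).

Hue: 59 − 331 = -272°, but |-272| > 180 so the shorter arc goes the other way: Δh = -272 + 360 = 88°.
H = 331 + 0.46 × (88) = 371.48 → 371 → 371 mod 360 = 11°
S = 51 + 0.46 × (46 − 51) = 48.7 → 49%
L = 58 + 0.46 × (30 − 58) = 45.12 → 45%

(11, 49, 45)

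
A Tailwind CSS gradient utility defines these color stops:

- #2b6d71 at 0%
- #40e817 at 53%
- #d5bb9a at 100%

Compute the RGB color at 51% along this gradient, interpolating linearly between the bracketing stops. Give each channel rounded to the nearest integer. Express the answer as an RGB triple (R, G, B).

(63, 227, 26)

51% lies between the 0% and 53% stops, so the local fraction is t = (51 − 0)/(53 − 0) = 51/53 ≈ 0.9623.
#2b6d71 → (43, 109, 113); #40e817 → (64, 232, 23).
R = 43 + 0.9623 × (64 − 43) = 63.208 → 63
G = 109 + 0.9623 × (232 − 109) = 227.363 → 227
B = 113 + 0.9623 × (23 − 113) = 26.393 → 26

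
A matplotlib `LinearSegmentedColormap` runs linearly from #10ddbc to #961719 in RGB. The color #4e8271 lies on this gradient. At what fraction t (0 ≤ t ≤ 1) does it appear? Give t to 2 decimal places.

Invert the lerp on the G channel (largest span, 198): t = (130 − 221) / (23 − 221) = -91/-198 = 0.4596.
Check on R: (78 − 16)/(150 − 16) = 0.4627 ✓

0.46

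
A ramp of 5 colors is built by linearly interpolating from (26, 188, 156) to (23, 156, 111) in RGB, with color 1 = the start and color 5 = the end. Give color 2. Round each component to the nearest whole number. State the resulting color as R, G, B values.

With 5 swatches and endpoints inclusive, swatch 2 sits at t = (2 − 1)/(5 − 1) = 1/4 ≈ 0.25.
R = 26 + 0.25 × (23 − 26) = 25.25 → 25
G = 188 + 0.25 × (156 − 188) = 180 → 180
B = 156 + 0.25 × (111 − 156) = 144.75 → 145

(25, 180, 145)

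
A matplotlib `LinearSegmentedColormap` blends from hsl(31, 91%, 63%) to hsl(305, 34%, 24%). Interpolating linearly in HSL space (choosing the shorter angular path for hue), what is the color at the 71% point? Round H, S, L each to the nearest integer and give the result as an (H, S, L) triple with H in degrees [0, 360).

(330, 51, 35)

Hue: 305 − 31 = 274°, but |274| > 180 so the shorter arc goes the other way: Δh = 274 − 360 = -86°.
H = 31 + 0.71 × (-86) = -30.06 → -30 → -30 mod 360 = 330°
S = 91 + 0.71 × (34 − 91) = 50.53 → 51%
L = 63 + 0.71 × (24 − 63) = 35.31 → 35%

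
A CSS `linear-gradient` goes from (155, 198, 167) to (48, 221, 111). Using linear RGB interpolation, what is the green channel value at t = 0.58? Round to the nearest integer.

211

G = 198 + 0.58 × (221 − 198) = 211.34 → 211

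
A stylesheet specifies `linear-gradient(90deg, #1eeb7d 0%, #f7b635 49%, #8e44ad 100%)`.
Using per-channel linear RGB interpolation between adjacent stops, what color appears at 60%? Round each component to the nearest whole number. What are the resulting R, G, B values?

60% lies between the 49% and 100% stops, so the local fraction is t = (60 − 49)/(100 − 49) = 11/51 ≈ 0.2157.
#f7b635 → (247, 182, 53); #8e44ad → (142, 68, 173).
R = 247 + 0.2157 × (142 − 247) = 224.351 → 224
G = 182 + 0.2157 × (68 − 182) = 157.41 → 157
B = 53 + 0.2157 × (173 − 53) = 78.884 → 79

(224, 157, 79)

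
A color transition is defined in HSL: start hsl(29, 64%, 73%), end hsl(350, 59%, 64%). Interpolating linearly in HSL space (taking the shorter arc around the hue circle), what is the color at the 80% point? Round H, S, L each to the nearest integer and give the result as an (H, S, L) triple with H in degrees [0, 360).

(358, 60, 66)

Hue: 350 − 29 = 321°, but |321| > 180 so the shorter arc goes the other way: Δh = 321 − 360 = -39°.
H = 29 + 0.8 × (-39) = -2.2 → -2 → -2 mod 360 = 358°
S = 64 + 0.8 × (59 − 64) = 60 → 60%
L = 73 + 0.8 × (64 − 73) = 65.8 → 66%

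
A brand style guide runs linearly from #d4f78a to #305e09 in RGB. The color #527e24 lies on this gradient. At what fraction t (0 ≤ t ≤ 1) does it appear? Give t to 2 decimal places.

0.79

Invert the lerp on the R channel (largest span, 164): t = (82 − 212) / (48 − 212) = -130/-164 = 0.79268.
Check on G: (126 − 247)/(94 − 247) = 0.7908 ✓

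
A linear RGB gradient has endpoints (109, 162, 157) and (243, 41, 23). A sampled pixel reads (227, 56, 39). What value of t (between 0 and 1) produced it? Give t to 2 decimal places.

Invert the lerp on the R channel (largest span, 134): t = (227 − 109) / (243 − 109) = 118/134 = 0.8806.
Check on G: (56 − 162)/(41 − 162) = 0.876 ✓

0.88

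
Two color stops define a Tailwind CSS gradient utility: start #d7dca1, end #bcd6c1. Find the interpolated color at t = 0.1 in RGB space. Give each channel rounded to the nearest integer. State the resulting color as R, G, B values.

(212, 219, 164)

#d7dca1 → (215, 220, 161); #bcd6c1 → (188, 214, 193).
R = 215 + 0.1 × (188 − 215) = 215 + 0.1 × -27 = 212.3 → 212
G = 220 + 0.1 × (214 − 220) = 220 + 0.1 × -6 = 219.4 → 219
B = 161 + 0.1 × (193 − 161) = 161 + 0.1 × 32 = 164.2 → 164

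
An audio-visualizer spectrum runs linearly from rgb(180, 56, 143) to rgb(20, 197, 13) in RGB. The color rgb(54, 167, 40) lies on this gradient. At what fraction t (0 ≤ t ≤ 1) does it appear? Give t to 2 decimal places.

Invert the lerp on the R channel (largest span, 160): t = (54 − 180) / (20 − 180) = -126/-160 = 0.7875.
Check on G: (167 − 56)/(197 − 56) = 0.7872 ✓

0.79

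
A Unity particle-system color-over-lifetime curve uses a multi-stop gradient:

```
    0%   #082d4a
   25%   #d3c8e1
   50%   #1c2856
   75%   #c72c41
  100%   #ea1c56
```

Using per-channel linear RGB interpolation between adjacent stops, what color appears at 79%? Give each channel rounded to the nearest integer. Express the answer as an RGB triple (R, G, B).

79% lies between the 75% and 100% stops, so the local fraction is t = (79 − 75)/(100 − 75) = 4/25 ≈ 0.16.
#c72c41 → (199, 44, 65); #ea1c56 → (234, 28, 86).
R = 199 + 0.16 × (234 − 199) = 204.6 → 205
G = 44 + 0.16 × (28 − 44) = 41.44 → 41
B = 65 + 0.16 × (86 − 65) = 68.36 → 68

(205, 41, 68)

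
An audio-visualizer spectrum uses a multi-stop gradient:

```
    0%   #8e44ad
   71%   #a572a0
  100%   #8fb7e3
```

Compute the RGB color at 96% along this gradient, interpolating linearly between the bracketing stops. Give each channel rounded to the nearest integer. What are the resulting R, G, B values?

96% lies between the 71% and 100% stops, so the local fraction is t = (96 − 71)/(100 − 71) = 25/29 ≈ 0.8621.
#a572a0 → (165, 114, 160); #8fb7e3 → (143, 183, 227).
R = 165 + 0.8621 × (143 − 165) = 146.034 → 146
G = 114 + 0.8621 × (183 − 114) = 173.485 → 173
B = 160 + 0.8621 × (227 − 160) = 217.761 → 218

(146, 173, 218)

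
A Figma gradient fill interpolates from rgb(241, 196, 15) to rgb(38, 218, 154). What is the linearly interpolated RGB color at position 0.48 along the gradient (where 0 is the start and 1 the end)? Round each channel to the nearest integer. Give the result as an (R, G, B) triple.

(144, 207, 82)

R = 241 + 0.48 × (38 − 241) = 241 + 0.48 × -203 = 143.56 → 144
G = 196 + 0.48 × (218 − 196) = 196 + 0.48 × 22 = 206.56 → 207
B = 15 + 0.48 × (154 − 15) = 15 + 0.48 × 139 = 81.72 → 82
So the blended color is (144, 207, 82), about #90cf52.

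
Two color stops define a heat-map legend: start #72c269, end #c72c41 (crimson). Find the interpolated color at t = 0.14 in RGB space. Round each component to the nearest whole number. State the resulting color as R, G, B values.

(126, 173, 99)

#72c269 → (114, 194, 105); #c72c41 → (199, 44, 65).
R = 114 + 0.14 × (199 − 114) = 114 + 0.14 × 85 = 125.9 → 126
G = 194 + 0.14 × (44 − 194) = 194 + 0.14 × -150 = 173 → 173
B = 105 + 0.14 × (65 − 105) = 105 + 0.14 × -40 = 99.4 → 99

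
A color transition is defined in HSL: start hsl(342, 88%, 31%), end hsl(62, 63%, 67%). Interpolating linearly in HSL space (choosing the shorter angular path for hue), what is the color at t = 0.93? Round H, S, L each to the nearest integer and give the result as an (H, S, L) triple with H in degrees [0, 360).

(56, 65, 64)

Hue: 62 − 342 = -280°, but |-280| > 180 so the shorter arc goes the other way: Δh = -280 + 360 = 80°.
H = 342 + 0.93 × (80) = 416.4 → 416 → 416 mod 360 = 56°
S = 88 + 0.93 × (63 − 88) = 64.75 → 65%
L = 31 + 0.93 × (67 − 31) = 64.48 → 64%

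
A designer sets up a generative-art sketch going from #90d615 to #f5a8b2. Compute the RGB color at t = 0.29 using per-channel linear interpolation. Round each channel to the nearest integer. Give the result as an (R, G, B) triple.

(173, 201, 67)

#90d615 → (144, 214, 21); #f5a8b2 → (245, 168, 178).
R = 144 + 0.29 × (245 − 144) = 144 + 0.29 × 101 = 173.29 → 173
G = 214 + 0.29 × (168 − 214) = 214 + 0.29 × -46 = 200.66 → 201
B = 21 + 0.29 × (178 − 21) = 21 + 0.29 × 157 = 66.53 → 67
So the blended color is (173, 201, 67), about #adc943.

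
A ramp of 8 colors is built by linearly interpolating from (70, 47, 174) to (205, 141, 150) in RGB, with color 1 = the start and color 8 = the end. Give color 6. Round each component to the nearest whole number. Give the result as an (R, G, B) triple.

With 8 swatches and endpoints inclusive, swatch 6 sits at t = (6 − 1)/(8 − 1) = 5/7 ≈ 0.7143.
R = 70 + 0.7143 × (205 − 70) = 166.43 → 166
G = 47 + 0.7143 × (141 − 47) = 114.144 → 114
B = 174 + 0.7143 × (150 − 174) = 156.857 → 157

(166, 114, 157)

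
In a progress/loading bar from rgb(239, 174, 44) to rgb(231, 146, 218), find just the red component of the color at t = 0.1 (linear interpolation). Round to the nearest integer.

R = 239 + 0.1 × (231 − 239) = 238.2 → 238

238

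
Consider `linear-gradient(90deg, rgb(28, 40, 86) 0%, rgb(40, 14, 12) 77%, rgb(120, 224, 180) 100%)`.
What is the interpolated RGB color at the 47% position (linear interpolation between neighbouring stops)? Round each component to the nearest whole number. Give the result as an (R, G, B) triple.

47% lies between the 0% and 77% stops, so the local fraction is t = (47 − 0)/(77 − 0) = 47/77 ≈ 0.6104.
R = 28 + 0.6104 × (40 − 28) = 35.325 → 35
G = 40 + 0.6104 × (14 − 40) = 24.13 → 24
B = 86 + 0.6104 × (12 − 86) = 40.83 → 41

(35, 24, 41)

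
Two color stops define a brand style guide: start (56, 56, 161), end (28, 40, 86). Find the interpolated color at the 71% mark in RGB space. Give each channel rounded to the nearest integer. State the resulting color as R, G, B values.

71% corresponds to t = 0.71.
R = 56 + 0.71 × (28 − 56) = 56 + 0.71 × -28 = 36.12 → 36
G = 56 + 0.71 × (40 − 56) = 56 + 0.71 × -16 = 44.64 → 45
B = 161 + 0.71 × (86 − 161) = 161 + 0.71 × -75 = 107.75 → 108

(36, 45, 108)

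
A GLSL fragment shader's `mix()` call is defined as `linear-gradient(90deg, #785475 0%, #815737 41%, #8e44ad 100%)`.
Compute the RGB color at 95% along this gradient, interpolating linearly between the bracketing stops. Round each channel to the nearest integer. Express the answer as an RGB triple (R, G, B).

(141, 70, 163)

95% lies between the 41% and 100% stops, so the local fraction is t = (95 − 41)/(100 − 41) = 54/59 ≈ 0.9153.
#815737 → (129, 87, 55); #8e44ad → (142, 68, 173).
R = 129 + 0.9153 × (142 − 129) = 140.899 → 141
G = 87 + 0.9153 × (68 − 87) = 69.609 → 70
B = 55 + 0.9153 × (173 − 55) = 163.005 → 163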